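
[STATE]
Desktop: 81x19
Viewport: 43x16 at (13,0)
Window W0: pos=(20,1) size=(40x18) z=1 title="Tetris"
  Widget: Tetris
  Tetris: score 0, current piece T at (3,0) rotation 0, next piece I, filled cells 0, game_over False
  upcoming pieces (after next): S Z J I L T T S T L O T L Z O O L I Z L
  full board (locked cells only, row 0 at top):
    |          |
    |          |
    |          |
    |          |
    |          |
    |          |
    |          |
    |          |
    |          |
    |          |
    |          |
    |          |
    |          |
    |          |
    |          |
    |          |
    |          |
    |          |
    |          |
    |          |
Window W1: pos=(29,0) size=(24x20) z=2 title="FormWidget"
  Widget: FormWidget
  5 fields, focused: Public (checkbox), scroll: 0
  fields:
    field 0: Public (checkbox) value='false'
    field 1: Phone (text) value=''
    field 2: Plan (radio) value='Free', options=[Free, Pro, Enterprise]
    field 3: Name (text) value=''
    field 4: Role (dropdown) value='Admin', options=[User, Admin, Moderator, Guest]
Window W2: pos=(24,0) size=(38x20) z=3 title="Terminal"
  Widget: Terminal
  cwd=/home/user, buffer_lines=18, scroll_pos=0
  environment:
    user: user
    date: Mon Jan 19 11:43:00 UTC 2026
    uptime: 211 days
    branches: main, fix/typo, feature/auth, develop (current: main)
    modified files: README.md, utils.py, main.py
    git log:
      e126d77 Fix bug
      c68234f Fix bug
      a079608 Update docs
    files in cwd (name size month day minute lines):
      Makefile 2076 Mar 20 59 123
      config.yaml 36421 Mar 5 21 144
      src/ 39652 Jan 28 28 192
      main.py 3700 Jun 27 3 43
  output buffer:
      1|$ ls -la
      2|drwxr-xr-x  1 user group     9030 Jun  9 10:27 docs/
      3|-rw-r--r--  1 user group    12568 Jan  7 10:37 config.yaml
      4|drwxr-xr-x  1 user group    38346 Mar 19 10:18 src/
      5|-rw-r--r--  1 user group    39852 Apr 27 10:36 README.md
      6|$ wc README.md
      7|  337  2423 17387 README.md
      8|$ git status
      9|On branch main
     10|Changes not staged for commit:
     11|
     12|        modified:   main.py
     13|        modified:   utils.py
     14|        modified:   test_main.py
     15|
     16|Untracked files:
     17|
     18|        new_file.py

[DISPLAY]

           ┏━━━━━━━━━━━━━━━━━━━━━━━━━━━━━━━
       ┏━━━┃ Terminal                      
       ┃ Te┠───────────────────────────────
       ┠───┃$ ls -la                       
       ┃   ┃drwxr-xr-x  1 user group     90
       ┃   ┃-rw-r--r--  1 user group    125
       ┃   ┃drwxr-xr-x  1 user group    383
       ┃   ┃-rw-r--r--  1 user group    398
       ┃   ┃$ wc README.md                 
       ┃   ┃  337  2423 17387 README.md    
       ┃   ┃$ git status                   
       ┃   ┃On branch main                 
       ┃   ┃Changes not staged for commit: 
       ┃   ┃                               
       ┃   ┃        modified:   main.py    
       ┃   ┃        modified:   utils.py   


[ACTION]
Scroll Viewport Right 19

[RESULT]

━━━━━━━━━━━━━━━━━━━━━━━━━━━━━┓             
al                           ┃             
─────────────────────────────┨             
a                            ┃             
r-x  1 user group     9030 Ju┃             
r--  1 user group    12568 Ja┃             
r-x  1 user group    38346 Ma┃             
r--  1 user group    39852 Ap┃             
ADME.md                      ┃             
2423 17387 README.md         ┃             
tatus                        ┃             
ch main                      ┃             
 not staged for commit:      ┃             
                             ┃             
 modified:   main.py         ┃             
 modified:   utils.py        ┃             


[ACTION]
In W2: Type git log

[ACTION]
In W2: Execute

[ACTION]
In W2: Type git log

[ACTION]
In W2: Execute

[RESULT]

━━━━━━━━━━━━━━━━━━━━━━━━━━━━━┓             
al                           ┃             
─────────────────────────────┨             
 modified:   main.py         ┃             
 modified:   utils.py        ┃             
 modified:   test_main.py    ┃             
                             ┃             
ed files:                    ┃             
                             ┃             
 new_file.py                 ┃             
og                           ┃             
 Fix bug                     ┃             
 Fix bug                     ┃             
 Update docs                 ┃             
og                           ┃             
 Fix bug                     ┃             


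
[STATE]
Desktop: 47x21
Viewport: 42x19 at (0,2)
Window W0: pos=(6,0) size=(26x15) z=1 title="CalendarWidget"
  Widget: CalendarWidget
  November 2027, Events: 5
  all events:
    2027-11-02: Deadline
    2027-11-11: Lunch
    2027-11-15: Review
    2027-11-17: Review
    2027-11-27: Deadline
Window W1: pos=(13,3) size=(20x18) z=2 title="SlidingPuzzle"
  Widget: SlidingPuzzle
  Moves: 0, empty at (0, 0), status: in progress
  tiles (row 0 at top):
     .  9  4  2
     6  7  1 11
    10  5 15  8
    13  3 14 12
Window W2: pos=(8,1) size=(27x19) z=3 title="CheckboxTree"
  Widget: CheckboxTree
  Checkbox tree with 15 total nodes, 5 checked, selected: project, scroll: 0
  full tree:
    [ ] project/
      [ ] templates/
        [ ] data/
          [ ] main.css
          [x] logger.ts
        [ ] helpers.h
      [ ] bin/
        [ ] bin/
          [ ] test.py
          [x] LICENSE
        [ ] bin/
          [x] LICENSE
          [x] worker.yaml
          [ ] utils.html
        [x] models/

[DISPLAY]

      ┠─┃ CheckboxTree            ┃       
      ┃ ┠─────────────────────────┨       
      ┃M┃>[-] project/            ┃       
      ┃ ┃   [-] templates/        ┃       
      ┃ ┃     [-] data/           ┃       
      ┃1┃       [ ] main.css      ┃       
      ┃2┃       [x] logger.ts     ┃       
      ┃2┃     [ ] helpers.h       ┃       
      ┃ ┃   [-] bin/              ┃       
      ┃ ┃     [-] bin/            ┃       
      ┃ ┃       [ ] test.py       ┃       
      ┃ ┃       [x] LICENSE       ┃       
      ┗━┃     [-] bin/            ┃       
        ┃       [x] LICENSE       ┃       
        ┃       [x] worker.yaml   ┃       
        ┃       [ ] utils.html    ┃       
        ┃     [x] models/         ┃       
        ┗━━━━━━━━━━━━━━━━━━━━━━━━━┛       
             ┗━━━━━━━━━━━━━━━━━━┛         


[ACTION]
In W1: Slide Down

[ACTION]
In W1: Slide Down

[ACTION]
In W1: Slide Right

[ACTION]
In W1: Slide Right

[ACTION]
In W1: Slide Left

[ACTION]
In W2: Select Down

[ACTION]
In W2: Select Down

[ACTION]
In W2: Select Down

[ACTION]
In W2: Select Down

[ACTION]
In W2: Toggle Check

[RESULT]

      ┠─┃ CheckboxTree            ┃       
      ┃ ┠─────────────────────────┨       
      ┃M┃ [-] project/            ┃       
      ┃ ┃   [ ] templates/        ┃       
      ┃ ┃     [ ] data/           ┃       
      ┃1┃       [ ] main.css      ┃       
      ┃2┃>      [ ] logger.ts     ┃       
      ┃2┃     [ ] helpers.h       ┃       
      ┃ ┃   [-] bin/              ┃       
      ┃ ┃     [-] bin/            ┃       
      ┃ ┃       [ ] test.py       ┃       
      ┃ ┃       [x] LICENSE       ┃       
      ┗━┃     [-] bin/            ┃       
        ┃       [x] LICENSE       ┃       
        ┃       [x] worker.yaml   ┃       
        ┃       [ ] utils.html    ┃       
        ┃     [x] models/         ┃       
        ┗━━━━━━━━━━━━━━━━━━━━━━━━━┛       
             ┗━━━━━━━━━━━━━━━━━━┛         


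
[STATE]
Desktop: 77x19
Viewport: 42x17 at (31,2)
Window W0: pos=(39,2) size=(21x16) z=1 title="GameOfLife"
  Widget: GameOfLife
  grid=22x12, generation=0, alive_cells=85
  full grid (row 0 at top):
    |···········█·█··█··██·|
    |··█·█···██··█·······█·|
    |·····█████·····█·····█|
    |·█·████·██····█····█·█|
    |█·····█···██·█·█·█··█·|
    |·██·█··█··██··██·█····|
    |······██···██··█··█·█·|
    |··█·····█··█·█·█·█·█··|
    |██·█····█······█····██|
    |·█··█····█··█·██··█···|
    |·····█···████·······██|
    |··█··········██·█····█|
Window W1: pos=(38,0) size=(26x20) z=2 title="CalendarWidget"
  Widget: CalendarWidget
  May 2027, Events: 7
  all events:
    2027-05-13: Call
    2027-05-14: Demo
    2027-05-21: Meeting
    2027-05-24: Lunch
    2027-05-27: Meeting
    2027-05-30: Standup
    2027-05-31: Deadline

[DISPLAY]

       ┠────────────────────────┨         
       ┃        May 2027        ┃         
       ┃Mo Tu We Th Fr Sa Su    ┃         
       ┃                1  2    ┃         
       ┃ 3  4  5  6  7  8  9    ┃         
       ┃10 11 12 13* 14* 15 16  ┃         
       ┃17 18 19 20 21* 22 23   ┃         
       ┃24* 25 26 27* 28 29 30* ┃         
       ┃31*                     ┃         
       ┃                        ┃         
       ┃                        ┃         
       ┃                        ┃         
       ┃                        ┃         
       ┃                        ┃         
       ┃                        ┃         
       ┃                        ┃         
       ┃                        ┃         


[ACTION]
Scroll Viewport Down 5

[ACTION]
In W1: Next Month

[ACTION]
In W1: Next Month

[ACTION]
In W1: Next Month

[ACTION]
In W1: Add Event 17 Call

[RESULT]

       ┠────────────────────────┨         
       ┃      August 2027       ┃         
       ┃Mo Tu We Th Fr Sa Su    ┃         
       ┃                   1    ┃         
       ┃ 2  3  4  5  6  7  8    ┃         
       ┃ 9 10 11 12 13 14 15    ┃         
       ┃16 17* 18 19 20 21 22   ┃         
       ┃23 24 25 26 27 28 29    ┃         
       ┃30 31                   ┃         
       ┃                        ┃         
       ┃                        ┃         
       ┃                        ┃         
       ┃                        ┃         
       ┃                        ┃         
       ┃                        ┃         
       ┃                        ┃         
       ┃                        ┃         


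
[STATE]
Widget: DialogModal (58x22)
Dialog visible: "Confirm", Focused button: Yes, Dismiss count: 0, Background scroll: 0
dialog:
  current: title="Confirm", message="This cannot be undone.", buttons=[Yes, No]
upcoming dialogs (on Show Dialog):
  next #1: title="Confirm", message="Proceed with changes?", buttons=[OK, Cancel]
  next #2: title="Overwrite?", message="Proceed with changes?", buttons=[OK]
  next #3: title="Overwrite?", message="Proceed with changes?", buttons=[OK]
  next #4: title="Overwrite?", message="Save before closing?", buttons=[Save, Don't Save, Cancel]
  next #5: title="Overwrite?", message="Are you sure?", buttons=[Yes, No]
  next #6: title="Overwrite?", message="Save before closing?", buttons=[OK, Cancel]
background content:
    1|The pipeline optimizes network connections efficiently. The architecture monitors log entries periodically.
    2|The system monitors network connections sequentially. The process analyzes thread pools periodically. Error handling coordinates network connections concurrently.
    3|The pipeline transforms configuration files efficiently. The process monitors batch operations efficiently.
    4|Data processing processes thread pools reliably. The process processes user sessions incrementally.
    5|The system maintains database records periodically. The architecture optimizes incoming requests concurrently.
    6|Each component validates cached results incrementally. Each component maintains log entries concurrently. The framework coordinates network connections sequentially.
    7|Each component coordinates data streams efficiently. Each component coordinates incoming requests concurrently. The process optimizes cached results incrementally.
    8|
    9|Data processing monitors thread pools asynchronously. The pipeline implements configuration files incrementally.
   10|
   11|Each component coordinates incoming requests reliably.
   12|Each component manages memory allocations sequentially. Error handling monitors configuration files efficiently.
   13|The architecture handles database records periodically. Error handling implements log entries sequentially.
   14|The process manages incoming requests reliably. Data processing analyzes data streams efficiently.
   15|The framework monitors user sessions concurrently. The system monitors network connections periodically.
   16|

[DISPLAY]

The pipeline optimizes network connections efficiently. Th
The system monitors network connections sequentially. The 
The pipeline transforms configuration files efficiently. T
Data processing processes thread pools reliably. The proce
The system maintains database records periodically. The ar
Each component validates cached results incrementally. Eac
Each component coordinates data streams efficiently. Each 
                                                          
Data processing ┌────────────────────────┐chronously. The 
                │        Confirm         │                
Each component c│ This cannot be undone. │ts reliably.    
Each component m│       [Yes]  No        │sequentially. Er
The architecture└────────────────────────┘periodically. Er
The process manages incoming requests reliably. Data proce
The framework monitors user sessions concurrently. The sys
                                                          
                                                          
                                                          
                                                          
                                                          
                                                          
                                                          


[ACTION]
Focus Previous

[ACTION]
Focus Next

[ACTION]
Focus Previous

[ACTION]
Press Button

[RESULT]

The pipeline optimizes network connections efficiently. Th
The system monitors network connections sequentially. The 
The pipeline transforms configuration files efficiently. T
Data processing processes thread pools reliably. The proce
The system maintains database records periodically. The ar
Each component validates cached results incrementally. Eac
Each component coordinates data streams efficiently. Each 
                                                          
Data processing monitors thread pools asynchronously. The 
                                                          
Each component coordinates incoming requests reliably.    
Each component manages memory allocations sequentially. Er
The architecture handles database records periodically. Er
The process manages incoming requests reliably. Data proce
The framework monitors user sessions concurrently. The sys
                                                          
                                                          
                                                          
                                                          
                                                          
                                                          
                                                          


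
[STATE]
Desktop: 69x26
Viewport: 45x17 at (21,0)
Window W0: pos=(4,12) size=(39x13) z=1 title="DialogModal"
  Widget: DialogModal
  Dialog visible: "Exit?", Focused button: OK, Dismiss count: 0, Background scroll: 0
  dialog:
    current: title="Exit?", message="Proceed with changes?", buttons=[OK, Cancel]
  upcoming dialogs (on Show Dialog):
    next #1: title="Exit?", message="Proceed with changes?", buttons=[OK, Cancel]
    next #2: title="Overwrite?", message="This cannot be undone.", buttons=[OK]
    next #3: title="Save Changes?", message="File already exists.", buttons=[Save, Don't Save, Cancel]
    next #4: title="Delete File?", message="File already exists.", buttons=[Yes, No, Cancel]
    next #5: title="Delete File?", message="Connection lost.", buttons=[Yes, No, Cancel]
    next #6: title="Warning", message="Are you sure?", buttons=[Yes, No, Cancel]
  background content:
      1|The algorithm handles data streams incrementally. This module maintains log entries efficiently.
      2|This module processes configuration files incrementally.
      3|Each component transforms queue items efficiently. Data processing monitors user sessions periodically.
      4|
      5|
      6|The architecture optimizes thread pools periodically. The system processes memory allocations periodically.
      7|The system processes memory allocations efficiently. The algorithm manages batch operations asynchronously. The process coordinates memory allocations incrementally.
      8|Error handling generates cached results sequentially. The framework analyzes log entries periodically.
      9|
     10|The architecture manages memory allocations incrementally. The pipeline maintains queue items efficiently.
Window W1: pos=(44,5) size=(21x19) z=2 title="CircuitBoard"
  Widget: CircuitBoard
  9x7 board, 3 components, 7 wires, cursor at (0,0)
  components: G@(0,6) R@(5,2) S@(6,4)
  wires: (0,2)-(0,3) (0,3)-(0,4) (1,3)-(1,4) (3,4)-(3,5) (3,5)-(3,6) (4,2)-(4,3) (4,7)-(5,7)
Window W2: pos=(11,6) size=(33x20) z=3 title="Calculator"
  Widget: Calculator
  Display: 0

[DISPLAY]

                                             
                                             
                                             
                                             
                                             
                       ┏━━━━━━━━━━━━━━━━━━━┓ 
━━━━━━━━━━━━━━━━━━━━━━┓┃ CircuitBoard      ┃ 
or                    ┃┠───────────────────┨ 
──────────────────────┨┃   0 1 2 3 4 5 6 7 ┃ 
                     0┃┃0  [.]      · ─ · ─┃ 
───┬───┐              ┃┃                   ┃ 
 9 │ ÷ │              ┃┃1               · ─┃ 
───┼───┤              ┃┃                   ┃ 
 6 │ × │              ┃┃2                  ┃ 
───┼───┤              ┃┃                   ┃ 
 3 │ - │              ┃┃3                  ┃ 
───┼───┤              ┃┃                   ┃ 


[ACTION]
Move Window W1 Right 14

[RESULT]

                                             
                                             
                                             
                                             
                                             
                           ┏━━━━━━━━━━━━━━━━━
━━━━━━━━━━━━━━━━━━━━━━┓    ┃ CircuitBoard    
or                    ┃    ┠─────────────────
──────────────────────┨    ┃   0 1 2 3 4 5 6 
                     0┃    ┃0  [.]      · ─ ·
───┬───┐              ┃    ┃                 
 9 │ ÷ │              ┃    ┃1               ·
───┼───┤              ┃    ┃                 
 6 │ × │              ┃    ┃2                
───┼───┤              ┃    ┃                 
 3 │ - │              ┃    ┃3                
───┼───┤              ┃    ┃                 


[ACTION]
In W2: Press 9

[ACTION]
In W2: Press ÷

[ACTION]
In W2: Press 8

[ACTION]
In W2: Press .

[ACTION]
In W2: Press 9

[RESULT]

                                             
                                             
                                             
                                             
                                             
                           ┏━━━━━━━━━━━━━━━━━
━━━━━━━━━━━━━━━━━━━━━━┓    ┃ CircuitBoard    
or                    ┃    ┠─────────────────
──────────────────────┨    ┃   0 1 2 3 4 5 6 
                   8.9┃    ┃0  [.]      · ─ ·
───┬───┐              ┃    ┃                 
 9 │ ÷ │              ┃    ┃1               ·
───┼───┤              ┃    ┃                 
 6 │ × │              ┃    ┃2                
───┼───┤              ┃    ┃                 
 3 │ - │              ┃    ┃3                
───┼───┤              ┃    ┃                 


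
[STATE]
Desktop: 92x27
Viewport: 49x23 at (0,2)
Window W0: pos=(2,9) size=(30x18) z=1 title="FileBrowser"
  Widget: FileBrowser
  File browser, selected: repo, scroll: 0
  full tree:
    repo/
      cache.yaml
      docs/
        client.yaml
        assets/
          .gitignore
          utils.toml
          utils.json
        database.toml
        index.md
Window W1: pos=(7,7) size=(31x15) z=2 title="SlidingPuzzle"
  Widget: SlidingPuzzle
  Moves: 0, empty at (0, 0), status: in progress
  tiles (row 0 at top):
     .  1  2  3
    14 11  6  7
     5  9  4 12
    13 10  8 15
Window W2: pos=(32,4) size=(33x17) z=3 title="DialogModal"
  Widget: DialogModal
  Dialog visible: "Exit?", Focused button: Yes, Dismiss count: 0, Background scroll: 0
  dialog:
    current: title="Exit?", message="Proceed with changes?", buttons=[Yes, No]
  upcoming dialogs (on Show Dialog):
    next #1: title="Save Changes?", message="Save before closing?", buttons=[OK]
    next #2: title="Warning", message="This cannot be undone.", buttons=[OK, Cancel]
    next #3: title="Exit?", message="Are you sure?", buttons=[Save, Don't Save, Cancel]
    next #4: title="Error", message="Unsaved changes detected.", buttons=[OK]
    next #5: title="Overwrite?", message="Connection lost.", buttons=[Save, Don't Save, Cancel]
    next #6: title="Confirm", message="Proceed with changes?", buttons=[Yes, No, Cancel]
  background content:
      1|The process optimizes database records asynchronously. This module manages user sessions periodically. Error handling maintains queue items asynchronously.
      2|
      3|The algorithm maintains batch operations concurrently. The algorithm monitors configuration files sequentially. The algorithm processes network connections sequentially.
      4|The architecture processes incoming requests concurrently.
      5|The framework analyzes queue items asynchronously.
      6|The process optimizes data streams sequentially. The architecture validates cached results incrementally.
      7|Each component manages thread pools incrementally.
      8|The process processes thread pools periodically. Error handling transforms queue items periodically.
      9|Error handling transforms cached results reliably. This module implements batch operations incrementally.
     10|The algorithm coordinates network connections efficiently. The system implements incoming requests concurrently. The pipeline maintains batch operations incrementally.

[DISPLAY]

                                                 
                                                 
                                ┏━━━━━━━━━━━━━━━━
                                ┃ DialogModal    
                                ┠────────────────
       ┏━━━━━━━━━━━━━━━━━━━━━━━━┃The process opti
       ┃ SlidingPuzzle          ┃                
  ┏━━━━┠────────────────────────┃The algorithm ma
  ┃ Fil┃┌────┬────┬────┬────┐   ┃The architecture
  ┠────┃│    │  1 │  2 │  3 │   ┃The┌────────────
  ┃> [-┃├────┼────┼────┼────┤   ┃The│         Exi
  ┃    ┃│ 14 │ 11 │  6 │  7 │   ┃Eac│ Proceed wit
  ┃    ┃├────┼────┼────┼────┤   ┃The│       [Yes]
  ┃    ┃│  5 │  9 │  4 │ 12 │   ┃Err└────────────
  ┃    ┃├────┼────┼────┼────┤   ┃The algorithm co
  ┃    ┃│ 13 │ 10 │  8 │ 15 │   ┃                
  ┃    ┃└────┴────┴────┴────┘   ┃                
  ┃    ┃Moves: 0                ┃                
  ┃    ┃                        ┗━━━━━━━━━━━━━━━━
  ┃    ┗━━━━━━━━━━━━━━━━━━━━━━━━━━━━━┛           
  ┃                            ┃                 
  ┃                            ┃                 
  ┃                            ┃                 


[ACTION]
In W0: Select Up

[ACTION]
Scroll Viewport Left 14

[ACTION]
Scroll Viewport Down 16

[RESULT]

                                ┏━━━━━━━━━━━━━━━━
                                ┃ DialogModal    
                                ┠────────────────
       ┏━━━━━━━━━━━━━━━━━━━━━━━━┃The process opti
       ┃ SlidingPuzzle          ┃                
  ┏━━━━┠────────────────────────┃The algorithm ma
  ┃ Fil┃┌────┬────┬────┬────┐   ┃The architecture
  ┠────┃│    │  1 │  2 │  3 │   ┃The┌────────────
  ┃> [-┃├────┼────┼────┼────┤   ┃The│         Exi
  ┃    ┃│ 14 │ 11 │  6 │  7 │   ┃Eac│ Proceed wit
  ┃    ┃├────┼────┼────┼────┤   ┃The│       [Yes]
  ┃    ┃│  5 │  9 │  4 │ 12 │   ┃Err└────────────
  ┃    ┃├────┼────┼────┼────┤   ┃The algorithm co
  ┃    ┃│ 13 │ 10 │  8 │ 15 │   ┃                
  ┃    ┃└────┴────┴────┴────┘   ┃                
  ┃    ┃Moves: 0                ┃                
  ┃    ┃                        ┗━━━━━━━━━━━━━━━━
  ┃    ┗━━━━━━━━━━━━━━━━━━━━━━━━━━━━━┛           
  ┃                            ┃                 
  ┃                            ┃                 
  ┃                            ┃                 
  ┃                            ┃                 
  ┗━━━━━━━━━━━━━━━━━━━━━━━━━━━━┛                 


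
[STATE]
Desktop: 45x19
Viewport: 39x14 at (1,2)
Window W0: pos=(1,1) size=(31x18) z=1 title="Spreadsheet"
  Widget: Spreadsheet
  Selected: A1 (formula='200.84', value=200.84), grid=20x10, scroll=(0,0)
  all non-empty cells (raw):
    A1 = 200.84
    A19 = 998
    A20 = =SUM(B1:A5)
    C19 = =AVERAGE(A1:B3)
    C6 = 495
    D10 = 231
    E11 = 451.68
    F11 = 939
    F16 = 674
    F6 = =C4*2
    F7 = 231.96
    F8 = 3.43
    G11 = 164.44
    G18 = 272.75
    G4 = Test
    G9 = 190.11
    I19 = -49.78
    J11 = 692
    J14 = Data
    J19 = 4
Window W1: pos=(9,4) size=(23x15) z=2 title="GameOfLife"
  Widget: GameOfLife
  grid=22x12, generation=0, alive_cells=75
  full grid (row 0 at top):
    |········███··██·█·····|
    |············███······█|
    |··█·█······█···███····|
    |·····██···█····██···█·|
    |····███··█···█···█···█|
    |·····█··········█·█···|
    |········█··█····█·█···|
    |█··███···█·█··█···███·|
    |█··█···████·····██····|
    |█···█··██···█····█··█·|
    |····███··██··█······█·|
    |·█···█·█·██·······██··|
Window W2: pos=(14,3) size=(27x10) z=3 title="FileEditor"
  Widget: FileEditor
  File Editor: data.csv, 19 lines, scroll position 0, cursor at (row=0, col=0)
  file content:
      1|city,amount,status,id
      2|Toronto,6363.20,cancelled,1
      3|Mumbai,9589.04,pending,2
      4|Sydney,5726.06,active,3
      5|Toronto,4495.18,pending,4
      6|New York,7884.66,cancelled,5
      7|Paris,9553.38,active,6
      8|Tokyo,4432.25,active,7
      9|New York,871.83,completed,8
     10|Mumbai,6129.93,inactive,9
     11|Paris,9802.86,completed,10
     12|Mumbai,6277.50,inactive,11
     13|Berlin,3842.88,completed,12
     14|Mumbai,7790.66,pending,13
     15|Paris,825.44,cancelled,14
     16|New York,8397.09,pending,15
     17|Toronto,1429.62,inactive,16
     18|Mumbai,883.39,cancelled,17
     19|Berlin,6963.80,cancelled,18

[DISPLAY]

┃ Spreadsheet                 ┃        
┠────────────┏━━━━━━━━━━━━━━━━━━━━━━━━━
┃A1: 200┏━━━━┃ FileEditor              
┃       ┃ Gam┠─────────────────────────
┃-------┠────┃█ity,amount,status,id   ▲
┃  1 [20┃Gen:┃Toronto,6363.20,cancelle█
┃  2    ┃····┃Mumbai,9589.04,pending,2░
┃  3    ┃··█·┃Sydney,5726.06,active,3 ░
┃  4    ┃····┃Toronto,4495.18,pending,░
┃  5    ┃····┃New York,7884.66,cancell▼
┃  6    ┃····┗━━━━━━━━━━━━━━━━━━━━━━━━━
┃  7    ┃········█··█····█·█··┃        
┃  8    ┃█··███···█·█··█···███┃        
┃  9    ┃█··█···████·····██···┃        


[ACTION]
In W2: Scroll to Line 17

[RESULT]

┃ Spreadsheet                 ┃        
┠────────────┏━━━━━━━━━━━━━━━━━━━━━━━━━
┃A1: 200┏━━━━┃ FileEditor              
┃       ┃ Gam┠─────────────────────────
┃-------┠────┃Mumbai,7790.66,pending,1▲
┃  1 [20┃Gen:┃Paris,825.44,cancelled,1░
┃  2    ┃····┃New York,8397.09,pending░
┃  3    ┃··█·┃Toronto,1429.62,inactive░
┃  4    ┃····┃Mumbai,883.39,cancelled,█
┃  5    ┃····┃Berlin,6963.80,cancelled▼
┃  6    ┃····┗━━━━━━━━━━━━━━━━━━━━━━━━━
┃  7    ┃········█··█····█·█··┃        
┃  8    ┃█··███···█·█··█···███┃        
┃  9    ┃█··█···████·····██···┃        


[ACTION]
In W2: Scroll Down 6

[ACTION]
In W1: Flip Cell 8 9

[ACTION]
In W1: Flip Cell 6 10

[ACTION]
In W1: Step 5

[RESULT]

┃ Spreadsheet                 ┃        
┠────────────┏━━━━━━━━━━━━━━━━━━━━━━━━━
┃A1: 200┏━━━━┃ FileEditor              
┃       ┃ Gam┠─────────────────────────
┃-------┠────┃Mumbai,7790.66,pending,1▲
┃  1 [20┃Gen:┃Paris,825.44,cancelled,1░
┃  2    ┃····┃New York,8397.09,pending░
┃  3    ┃···█┃Toronto,1429.62,inactive░
┃  4    ┃···█┃Mumbai,883.39,cancelled,█
┃  5    ┃··█·┃Berlin,6963.80,cancelled▼
┃  6    ┃··█·┗━━━━━━━━━━━━━━━━━━━━━━━━━
┃  7    ┃·██·██····████··█····┃        
┃  8    ┃········██···██······┃        
┃  9    ┃········███······█···┃        


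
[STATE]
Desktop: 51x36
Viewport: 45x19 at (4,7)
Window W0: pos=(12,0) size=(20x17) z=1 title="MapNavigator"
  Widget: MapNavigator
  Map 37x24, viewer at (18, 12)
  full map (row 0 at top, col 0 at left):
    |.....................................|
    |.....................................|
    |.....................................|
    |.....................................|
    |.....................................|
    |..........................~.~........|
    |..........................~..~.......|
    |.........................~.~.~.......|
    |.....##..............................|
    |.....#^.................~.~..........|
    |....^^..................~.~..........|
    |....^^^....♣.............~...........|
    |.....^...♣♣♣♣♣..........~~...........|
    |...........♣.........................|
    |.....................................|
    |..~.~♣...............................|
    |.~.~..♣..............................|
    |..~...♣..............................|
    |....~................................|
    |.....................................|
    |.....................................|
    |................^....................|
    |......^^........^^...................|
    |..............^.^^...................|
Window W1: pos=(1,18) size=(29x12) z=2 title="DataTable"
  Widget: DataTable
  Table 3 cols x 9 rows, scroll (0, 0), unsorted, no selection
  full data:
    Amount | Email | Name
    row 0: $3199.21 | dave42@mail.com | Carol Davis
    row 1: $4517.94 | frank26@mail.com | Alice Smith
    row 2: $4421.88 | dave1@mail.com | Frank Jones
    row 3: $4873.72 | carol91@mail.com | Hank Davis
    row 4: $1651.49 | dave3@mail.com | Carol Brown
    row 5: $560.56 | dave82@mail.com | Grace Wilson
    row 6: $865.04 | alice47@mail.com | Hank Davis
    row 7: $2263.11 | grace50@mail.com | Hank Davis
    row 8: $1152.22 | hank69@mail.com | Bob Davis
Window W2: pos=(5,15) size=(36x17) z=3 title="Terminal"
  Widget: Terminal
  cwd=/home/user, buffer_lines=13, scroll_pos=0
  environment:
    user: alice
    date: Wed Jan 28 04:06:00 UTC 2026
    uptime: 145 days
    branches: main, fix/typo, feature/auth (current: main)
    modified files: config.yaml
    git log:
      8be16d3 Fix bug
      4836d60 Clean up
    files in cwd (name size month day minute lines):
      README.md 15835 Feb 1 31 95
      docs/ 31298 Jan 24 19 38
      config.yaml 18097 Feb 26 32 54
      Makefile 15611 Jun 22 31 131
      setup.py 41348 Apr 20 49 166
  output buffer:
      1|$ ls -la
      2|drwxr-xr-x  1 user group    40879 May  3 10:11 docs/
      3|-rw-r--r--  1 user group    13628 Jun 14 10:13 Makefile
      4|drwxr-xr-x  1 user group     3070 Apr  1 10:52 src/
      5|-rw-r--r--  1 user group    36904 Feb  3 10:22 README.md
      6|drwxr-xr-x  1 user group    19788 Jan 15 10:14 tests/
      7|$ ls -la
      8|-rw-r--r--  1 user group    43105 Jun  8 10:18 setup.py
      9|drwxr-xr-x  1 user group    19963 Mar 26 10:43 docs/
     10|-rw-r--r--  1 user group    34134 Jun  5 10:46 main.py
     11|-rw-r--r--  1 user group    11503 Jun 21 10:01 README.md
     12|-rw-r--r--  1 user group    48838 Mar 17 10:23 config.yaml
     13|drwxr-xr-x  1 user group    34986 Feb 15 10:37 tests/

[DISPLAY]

        ┃...............~.~┃                 
        ┃..♣.............~.┃                 
        ┃♣♣♣♣♣....@.....~~.┃                 
        ┃..♣...............┃                 
        ┃..................┃                 
        ┃..................┃                 
        ┃..................┃                 
        ┃..................┃                 
 ┏━━━━━━━━━━━━━━━━━━━━━━━━━━━━━━━━━━┓        
 ┃ Terminal                         ┃        
 ┠──────────────────────────────────┨        
━┃$ ls -la                          ┃        
a┃drwxr-xr-x  1 user group    40879 ┃        
─┃-rw-r--r--  1 user group    13628 ┃        
o┃drwxr-xr-x  1 user group     3070 ┃        
─┃-rw-r--r--  1 user group    36904 ┃        
1┃drwxr-xr-x  1 user group    19788 ┃        
5┃$ ls -la                          ┃        
4┃-rw-r--r--  1 user group    43105 ┃        


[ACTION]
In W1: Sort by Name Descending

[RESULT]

        ┃...............~.~┃                 
        ┃..♣.............~.┃                 
        ┃♣♣♣♣♣....@.....~~.┃                 
        ┃..♣...............┃                 
        ┃..................┃                 
        ┃..................┃                 
        ┃..................┃                 
        ┃..................┃                 
 ┏━━━━━━━━━━━━━━━━━━━━━━━━━━━━━━━━━━┓        
 ┃ Terminal                         ┃        
 ┠──────────────────────────────────┨        
━┃$ ls -la                          ┃        
a┃drwxr-xr-x  1 user group    40879 ┃        
─┃-rw-r--r--  1 user group    13628 ┃        
o┃drwxr-xr-x  1 user group     3070 ┃        
─┃-rw-r--r--  1 user group    36904 ┃        
8┃drwxr-xr-x  1 user group    19788 ┃        
6┃$ ls -la                          ┃        
2┃-rw-r--r--  1 user group    43105 ┃        


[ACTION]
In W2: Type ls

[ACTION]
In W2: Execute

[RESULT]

        ┃...............~.~┃                 
        ┃..♣.............~.┃                 
        ┃♣♣♣♣♣....@.....~~.┃                 
        ┃..♣...............┃                 
        ┃..................┃                 
        ┃..................┃                 
        ┃..................┃                 
        ┃..................┃                 
 ┏━━━━━━━━━━━━━━━━━━━━━━━━━━━━━━━━━━┓        
 ┃ Terminal                         ┃        
 ┠──────────────────────────────────┨        
━┃drwxr-xr-x  1 user group     3070 ┃        
a┃-rw-r--r--  1 user group    36904 ┃        
─┃drwxr-xr-x  1 user group    19788 ┃        
o┃$ ls -la                          ┃        
─┃-rw-r--r--  1 user group    43105 ┃        
8┃drwxr-xr-x  1 user group    19963 ┃        
6┃-rw-r--r--  1 user group    34134 ┃        
2┃-rw-r--r--  1 user group    11503 ┃        


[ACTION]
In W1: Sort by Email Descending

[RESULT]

        ┃...............~.~┃                 
        ┃..♣.............~.┃                 
        ┃♣♣♣♣♣....@.....~~.┃                 
        ┃..♣...............┃                 
        ┃..................┃                 
        ┃..................┃                 
        ┃..................┃                 
        ┃..................┃                 
 ┏━━━━━━━━━━━━━━━━━━━━━━━━━━━━━━━━━━┓        
 ┃ Terminal                         ┃        
 ┠──────────────────────────────────┨        
━┃drwxr-xr-x  1 user group     3070 ┃        
a┃-rw-r--r--  1 user group    36904 ┃        
─┃drwxr-xr-x  1 user group    19788 ┃        
o┃$ ls -la                          ┃        
─┃-rw-r--r--  1 user group    43105 ┃        
1┃drwxr-xr-x  1 user group    19963 ┃        
2┃-rw-r--r--  1 user group    34134 ┃        
5┃-rw-r--r--  1 user group    11503 ┃        
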